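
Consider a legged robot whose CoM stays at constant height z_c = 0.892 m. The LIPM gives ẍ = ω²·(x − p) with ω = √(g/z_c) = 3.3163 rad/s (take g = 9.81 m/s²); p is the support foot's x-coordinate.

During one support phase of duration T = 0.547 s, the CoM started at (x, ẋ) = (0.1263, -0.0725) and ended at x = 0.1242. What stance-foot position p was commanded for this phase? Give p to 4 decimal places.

p = 0.0969

ωT = 3.3163·0.547 = 1.814016; cosh(ωT) = 3.149018, sinh(ωT) = 2.986019
x(T) = p + (x₀−p)·cosh(ωT) + (ẋ₀/ω)·sinh(ωT) ⇒ p·(1 − cosh) = x(T) − x₀·cosh − (ẋ₀/ω)·sinh
numerator   = 0.1242 − (0.1263)·3.149018 − (-0.0725/3.3163)·2.986019 = -0.208241
denominator = 1 − 3.149018 = -2.149018
p = -0.208241 / -2.149018 = 0.0969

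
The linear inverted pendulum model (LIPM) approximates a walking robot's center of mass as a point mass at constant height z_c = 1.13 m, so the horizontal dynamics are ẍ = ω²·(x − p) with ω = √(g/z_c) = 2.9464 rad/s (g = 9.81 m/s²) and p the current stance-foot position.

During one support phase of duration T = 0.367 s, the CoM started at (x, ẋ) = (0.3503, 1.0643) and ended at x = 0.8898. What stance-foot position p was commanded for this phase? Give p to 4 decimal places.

ωT = 2.9464·0.367 = 1.081329; cosh(ωT) = 1.643870, sinh(ωT) = 1.304725
x(T) = p + (x₀−p)·cosh(ωT) + (ẋ₀/ω)·sinh(ωT) ⇒ p·(1 − cosh) = x(T) − x₀·cosh − (ẋ₀/ω)·sinh
numerator   = 0.8898 − (0.3503)·1.643870 − (1.0643/2.9464)·1.304725 = -0.157341
denominator = 1 − 1.643870 = -0.643870
p = -0.157341 / -0.643870 = 0.2444

p = 0.2444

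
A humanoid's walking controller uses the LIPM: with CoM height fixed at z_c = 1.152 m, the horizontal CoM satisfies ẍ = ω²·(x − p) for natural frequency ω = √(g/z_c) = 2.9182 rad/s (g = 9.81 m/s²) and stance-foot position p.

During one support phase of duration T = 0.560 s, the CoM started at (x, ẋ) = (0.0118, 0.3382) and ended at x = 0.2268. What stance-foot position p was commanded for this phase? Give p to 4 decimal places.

p = 0.0544

ωT = 2.9182·0.560 = 1.634192; cosh(ωT) = 2.660213, sinh(ωT) = 2.465103
x(T) = p + (x₀−p)·cosh(ωT) + (ẋ₀/ω)·sinh(ωT) ⇒ p·(1 − cosh) = x(T) − x₀·cosh − (ẋ₀/ω)·sinh
numerator   = 0.2268 − (0.0118)·2.660213 − (0.3382/2.9182)·2.465103 = -0.090280
denominator = 1 − 2.660213 = -1.660213
p = -0.090280 / -1.660213 = 0.0544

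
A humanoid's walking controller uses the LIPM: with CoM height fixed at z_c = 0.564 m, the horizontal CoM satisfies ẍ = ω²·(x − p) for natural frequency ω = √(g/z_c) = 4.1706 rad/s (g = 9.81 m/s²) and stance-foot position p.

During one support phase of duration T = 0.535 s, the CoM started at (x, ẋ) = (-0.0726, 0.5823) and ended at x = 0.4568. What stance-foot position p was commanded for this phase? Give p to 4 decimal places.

ωT = 4.1706·0.535 = 2.231271; cosh(ωT) = 4.709543, sinh(ωT) = 4.602151
x(T) = p + (x₀−p)·cosh(ωT) + (ẋ₀/ω)·sinh(ωT) ⇒ p·(1 − cosh) = x(T) − x₀·cosh − (ẋ₀/ω)·sinh
numerator   = 0.4568 − (-0.0726)·4.709543 − (0.5823/4.1706)·4.602151 = 0.156160
denominator = 1 − 4.709543 = -3.709543
p = 0.156160 / -3.709543 = -0.0421

p = -0.0421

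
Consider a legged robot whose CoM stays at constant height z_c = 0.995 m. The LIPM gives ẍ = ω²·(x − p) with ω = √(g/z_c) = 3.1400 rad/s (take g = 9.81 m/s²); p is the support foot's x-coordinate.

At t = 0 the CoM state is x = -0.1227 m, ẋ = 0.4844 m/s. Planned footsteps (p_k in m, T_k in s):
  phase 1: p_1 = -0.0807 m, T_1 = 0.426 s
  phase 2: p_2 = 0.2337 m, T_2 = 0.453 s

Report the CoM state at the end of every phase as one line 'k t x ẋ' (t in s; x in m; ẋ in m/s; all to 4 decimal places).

phase 1: p=-0.0807, T=0.426, ωT=1.337640, cosh=2.036253, sinh=1.773788; start (x,ẋ)=(-0.122700, 0.484400) → end (x,ẋ)=(0.107415, 0.752434)
phase 2: p=0.2337, T=0.453, ωT=1.422420, cosh=2.194137, sinh=1.953007; start (x,ẋ)=(0.107415, 0.752434) → end (x,ẋ)=(0.424610, 0.876509)

1 0.4260 0.1074 0.7524
2 0.8790 0.4246 0.8765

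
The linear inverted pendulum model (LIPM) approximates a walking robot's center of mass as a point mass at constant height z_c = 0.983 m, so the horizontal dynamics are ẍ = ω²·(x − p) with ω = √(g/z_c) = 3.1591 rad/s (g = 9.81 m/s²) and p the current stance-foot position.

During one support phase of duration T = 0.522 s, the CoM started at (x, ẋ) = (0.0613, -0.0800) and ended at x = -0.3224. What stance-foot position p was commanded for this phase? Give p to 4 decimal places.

ωT = 3.1591·0.522 = 1.649050; cosh(ωT) = 2.697134, sinh(ωT) = 2.504902
x(T) = p + (x₀−p)·cosh(ωT) + (ẋ₀/ω)·sinh(ωT) ⇒ p·(1 − cosh) = x(T) − x₀·cosh − (ẋ₀/ω)·sinh
numerator   = -0.3224 − (0.0613)·2.697134 − (-0.0800/3.1591)·2.504902 = -0.424301
denominator = 1 − 2.697134 = -1.697134
p = -0.424301 / -1.697134 = 0.2500

p = 0.2500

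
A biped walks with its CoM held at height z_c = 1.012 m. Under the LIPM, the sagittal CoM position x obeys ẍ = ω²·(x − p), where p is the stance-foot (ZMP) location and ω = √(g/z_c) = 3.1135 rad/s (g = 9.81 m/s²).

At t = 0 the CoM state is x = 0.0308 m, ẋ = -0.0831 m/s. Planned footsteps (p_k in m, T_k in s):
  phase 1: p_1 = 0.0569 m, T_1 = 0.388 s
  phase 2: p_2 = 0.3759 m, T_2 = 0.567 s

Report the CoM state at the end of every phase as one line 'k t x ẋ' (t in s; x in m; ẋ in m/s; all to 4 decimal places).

phase 1: p=0.0569, T=0.388, ωT=1.208038, cosh=1.822847, sinh=1.524064; start (x,ẋ)=(0.030800, -0.083100) → end (x,ẋ)=(-0.031354, -0.275328)
phase 2: p=0.3759, T=0.567, ωT=1.765354, cosh=3.007385, sinh=2.836259; start (x,ẋ)=(-0.031354, -0.275328) → end (x,ẋ)=(-1.099680, -4.424350)

1 0.3880 -0.0314 -0.2753
2 0.9550 -1.0997 -4.4244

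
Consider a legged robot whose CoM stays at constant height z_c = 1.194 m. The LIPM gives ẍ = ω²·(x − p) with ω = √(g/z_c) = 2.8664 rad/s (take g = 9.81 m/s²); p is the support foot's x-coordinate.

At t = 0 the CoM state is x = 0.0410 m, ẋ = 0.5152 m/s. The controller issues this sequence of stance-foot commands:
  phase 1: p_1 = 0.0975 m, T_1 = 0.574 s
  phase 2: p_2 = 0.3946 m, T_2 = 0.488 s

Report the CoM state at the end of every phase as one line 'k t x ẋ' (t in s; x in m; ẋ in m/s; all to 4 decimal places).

1 0.5740 0.3941 0.9807
2 1.0620 1.0441 2.1042

phase 1: p=0.0975, T=0.574, ωT=1.645314, cosh=2.687793, sinh=2.494841; start (x,ẋ)=(0.041000, 0.515200) → end (x,ẋ)=(0.394057, 0.980708)
phase 2: p=0.3946, T=0.488, ωT=1.398803, cosh=2.148621, sinh=1.901729; start (x,ẋ)=(0.394057, 0.980708) → end (x,ẋ)=(1.044088, 2.104207)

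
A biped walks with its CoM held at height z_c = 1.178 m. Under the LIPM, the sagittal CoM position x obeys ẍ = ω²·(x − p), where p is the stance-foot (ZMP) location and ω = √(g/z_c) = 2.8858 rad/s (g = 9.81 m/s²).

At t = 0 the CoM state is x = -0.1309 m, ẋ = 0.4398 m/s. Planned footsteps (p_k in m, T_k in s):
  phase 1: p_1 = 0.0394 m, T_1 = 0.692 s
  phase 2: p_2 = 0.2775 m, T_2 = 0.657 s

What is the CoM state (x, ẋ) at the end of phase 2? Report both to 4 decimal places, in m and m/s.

x = -0.9754, ẋ = -3.4935

phase 1: p=0.0394, T=0.692, ωT=1.996974, cosh=3.751237, sinh=3.615491; start (x,ẋ)=(-0.130900, 0.439800) → end (x,ẋ)=(-0.048430, -0.127046)
phase 2: p=0.2775, T=0.657, ωT=1.895971, cosh=3.404591, sinh=3.254418; start (x,ẋ)=(-0.048430, -0.127046) → end (x,ẋ)=(-0.975431, -3.493539)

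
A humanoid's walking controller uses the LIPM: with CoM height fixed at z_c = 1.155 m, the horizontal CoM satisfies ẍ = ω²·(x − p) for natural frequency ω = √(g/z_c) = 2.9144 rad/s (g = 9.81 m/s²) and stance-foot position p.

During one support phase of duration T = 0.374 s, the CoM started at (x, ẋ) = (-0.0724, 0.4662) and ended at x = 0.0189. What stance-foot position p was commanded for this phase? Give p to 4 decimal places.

ωT = 2.9144·0.374 = 1.089986; cosh(ωT) = 1.655226, sinh(ωT) = 1.319005
x(T) = p + (x₀−p)·cosh(ωT) + (ẋ₀/ω)·sinh(ωT) ⇒ p·(1 − cosh) = x(T) − x₀·cosh − (ẋ₀/ω)·sinh
numerator   = 0.0189 − (-0.0724)·1.655226 − (0.4662/2.9144)·1.319005 = -0.072255
denominator = 1 − 1.655226 = -0.655226
p = -0.072255 / -0.655226 = 0.1103

p = 0.1103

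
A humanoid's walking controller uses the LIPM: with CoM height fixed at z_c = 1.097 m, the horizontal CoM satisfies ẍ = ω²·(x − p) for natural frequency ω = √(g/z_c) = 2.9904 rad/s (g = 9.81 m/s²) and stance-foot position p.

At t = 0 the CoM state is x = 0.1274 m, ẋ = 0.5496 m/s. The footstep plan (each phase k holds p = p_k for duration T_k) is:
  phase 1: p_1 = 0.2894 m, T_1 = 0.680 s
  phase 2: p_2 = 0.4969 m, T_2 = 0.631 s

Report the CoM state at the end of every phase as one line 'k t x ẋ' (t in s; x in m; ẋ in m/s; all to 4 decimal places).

1 0.6800 0.3500 0.3166
2 1.3110 0.3424 -0.3475

phase 1: p=0.2894, T=0.680, ωT=2.033472, cosh=3.885724, sinh=3.754844; start (x,ẋ)=(0.127400, 0.549600) → end (x,ẋ)=(0.350008, 0.316579)
phase 2: p=0.4969, T=0.631, ωT=1.886942, cosh=3.375347, sinh=3.223813; start (x,ẋ)=(0.350008, 0.316579) → end (x,ẋ)=(0.342380, -0.347542)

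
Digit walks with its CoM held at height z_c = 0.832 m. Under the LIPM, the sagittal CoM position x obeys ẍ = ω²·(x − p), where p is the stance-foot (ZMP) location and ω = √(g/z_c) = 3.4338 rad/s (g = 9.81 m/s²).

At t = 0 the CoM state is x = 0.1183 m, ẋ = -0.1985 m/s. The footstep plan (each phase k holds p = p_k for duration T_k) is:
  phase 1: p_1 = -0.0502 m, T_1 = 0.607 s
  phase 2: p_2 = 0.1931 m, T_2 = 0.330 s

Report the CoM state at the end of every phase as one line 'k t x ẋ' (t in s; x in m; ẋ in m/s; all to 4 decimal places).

1 0.6070 0.4088 1.4795
2 0.9370 1.1624 3.5663

phase 1: p=-0.0502, T=0.607, ωT=2.084317, cosh=4.081744, sinh=3.957352; start (x,ẋ)=(0.118300, -0.198500) → end (x,ẋ)=(0.408809, 1.479479)
phase 2: p=0.1931, T=0.330, ωT=1.133154, cosh=1.713726, sinh=1.391710; start (x,ẋ)=(0.408809, 1.479479) → end (x,ẋ)=(1.162394, 3.566261)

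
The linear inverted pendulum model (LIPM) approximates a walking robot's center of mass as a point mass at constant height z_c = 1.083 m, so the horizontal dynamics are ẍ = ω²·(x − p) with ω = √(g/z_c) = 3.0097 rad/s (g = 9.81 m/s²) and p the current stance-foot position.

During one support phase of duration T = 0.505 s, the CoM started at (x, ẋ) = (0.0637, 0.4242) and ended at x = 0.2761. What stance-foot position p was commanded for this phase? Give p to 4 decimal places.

ωT = 3.0097·0.505 = 1.519899; cosh(ωT) = 2.395248, sinh(ωT) = 2.176514
x(T) = p + (x₀−p)·cosh(ωT) + (ẋ₀/ω)·sinh(ωT) ⇒ p·(1 − cosh) = x(T) − x₀·cosh − (ẋ₀/ω)·sinh
numerator   = 0.2761 − (0.0637)·2.395248 − (0.4242/3.0097)·2.176514 = -0.183244
denominator = 1 − 2.395248 = -1.395248
p = -0.183244 / -1.395248 = 0.1313

p = 0.1313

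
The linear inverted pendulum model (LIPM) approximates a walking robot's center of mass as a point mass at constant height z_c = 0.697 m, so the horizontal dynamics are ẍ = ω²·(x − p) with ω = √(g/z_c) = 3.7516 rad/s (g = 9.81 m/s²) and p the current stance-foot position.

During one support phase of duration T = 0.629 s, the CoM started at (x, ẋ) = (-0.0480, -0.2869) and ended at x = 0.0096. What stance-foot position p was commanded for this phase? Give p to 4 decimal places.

ωT = 3.7516·0.629 = 2.359756; cosh(ωT) = 5.341408, sinh(ωT) = 5.246964
x(T) = p + (x₀−p)·cosh(ωT) + (ẋ₀/ω)·sinh(ωT) ⇒ p·(1 − cosh) = x(T) − x₀·cosh − (ẋ₀/ω)·sinh
numerator   = 0.0096 − (-0.0480)·5.341408 − (-0.2869/3.7516)·5.246964 = 0.667244
denominator = 1 − 5.341408 = -4.341408
p = 0.667244 / -4.341408 = -0.1537

p = -0.1537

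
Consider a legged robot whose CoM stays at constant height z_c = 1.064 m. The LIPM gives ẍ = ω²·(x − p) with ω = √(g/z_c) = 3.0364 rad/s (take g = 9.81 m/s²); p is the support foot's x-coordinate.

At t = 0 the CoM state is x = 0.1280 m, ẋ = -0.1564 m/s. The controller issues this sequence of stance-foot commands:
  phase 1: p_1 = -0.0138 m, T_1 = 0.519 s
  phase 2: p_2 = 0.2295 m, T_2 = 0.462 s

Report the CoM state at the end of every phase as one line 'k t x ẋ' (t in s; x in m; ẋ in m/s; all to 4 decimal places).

1 0.5190 0.2245 0.6021
2 0.9810 0.5975 1.2691

phase 1: p=-0.0138, T=0.519, ωT=1.575892, cosh=2.520937, sinh=2.314114; start (x,ẋ)=(0.128000, -0.156400) → end (x,ẋ)=(0.224473, 0.602094)
phase 2: p=0.2295, T=0.462, ωT=1.402817, cosh=2.156271, sinh=1.910368; start (x,ẋ)=(0.224473, 0.602094) → end (x,ẋ)=(0.597470, 1.269115)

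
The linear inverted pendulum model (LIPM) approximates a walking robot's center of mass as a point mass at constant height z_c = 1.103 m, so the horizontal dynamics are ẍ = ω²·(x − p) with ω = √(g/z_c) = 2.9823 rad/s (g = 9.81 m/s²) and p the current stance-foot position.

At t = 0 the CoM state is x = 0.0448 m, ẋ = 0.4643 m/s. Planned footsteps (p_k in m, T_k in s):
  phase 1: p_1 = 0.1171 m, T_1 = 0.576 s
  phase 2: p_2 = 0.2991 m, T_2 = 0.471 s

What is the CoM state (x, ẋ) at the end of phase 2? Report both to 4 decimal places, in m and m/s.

phase 1: p=0.1171, T=0.576, ωT=1.717805, cosh=2.875871, sinh=2.696412; start (x,ẋ)=(0.044800, 0.464300) → end (x,ẋ)=(0.328966, 0.753866)
phase 2: p=0.2991, T=0.471, ωT=1.404663, cosh=2.159802, sinh=1.914353; start (x,ẋ)=(0.328966, 0.753866) → end (x,ẋ)=(0.847515, 1.798711)

x = 0.8475, ẋ = 1.7987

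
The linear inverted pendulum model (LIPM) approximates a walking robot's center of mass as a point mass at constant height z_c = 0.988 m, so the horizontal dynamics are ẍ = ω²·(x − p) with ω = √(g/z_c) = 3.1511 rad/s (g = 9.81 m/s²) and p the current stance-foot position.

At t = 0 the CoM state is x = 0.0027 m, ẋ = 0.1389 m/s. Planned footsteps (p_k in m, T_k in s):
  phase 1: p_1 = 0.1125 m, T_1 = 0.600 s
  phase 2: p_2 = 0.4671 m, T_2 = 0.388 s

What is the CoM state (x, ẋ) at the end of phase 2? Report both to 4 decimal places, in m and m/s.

x = -0.9298, ẋ = -4.0513

phase 1: p=0.1125, T=0.600, ωT=1.890660, cosh=3.387356, sinh=3.236383; start (x,ẋ)=(0.002700, 0.138900) → end (x,ẋ)=(-0.116772, -0.649255)
phase 2: p=0.4671, T=0.388, ωT=1.222627, cosh=1.845276, sinh=1.550821; start (x,ẋ)=(-0.116772, -0.649255) → end (x,ẋ)=(-0.929838, -4.051317)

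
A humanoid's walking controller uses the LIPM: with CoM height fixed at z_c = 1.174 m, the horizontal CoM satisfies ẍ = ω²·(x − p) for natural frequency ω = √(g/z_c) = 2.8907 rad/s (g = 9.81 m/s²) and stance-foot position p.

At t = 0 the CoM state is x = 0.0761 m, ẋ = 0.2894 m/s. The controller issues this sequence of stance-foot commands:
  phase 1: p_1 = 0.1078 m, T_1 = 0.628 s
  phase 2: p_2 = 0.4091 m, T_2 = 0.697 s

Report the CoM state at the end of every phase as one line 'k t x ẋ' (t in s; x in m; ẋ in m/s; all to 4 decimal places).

1 0.6280 0.3072 0.6385
2 1.3250 0.8337 1.3519

phase 1: p=0.1078, T=0.628, ωT=1.815360, cosh=3.153032, sinh=2.990253; start (x,ẋ)=(0.076100, 0.289400) → end (x,ẋ)=(0.307216, 0.638475)
phase 2: p=0.4091, T=0.697, ωT=2.014818, cosh=3.816353, sinh=3.683008; start (x,ẋ)=(0.307216, 0.638475) → end (x,ẋ)=(0.833747, 1.351936)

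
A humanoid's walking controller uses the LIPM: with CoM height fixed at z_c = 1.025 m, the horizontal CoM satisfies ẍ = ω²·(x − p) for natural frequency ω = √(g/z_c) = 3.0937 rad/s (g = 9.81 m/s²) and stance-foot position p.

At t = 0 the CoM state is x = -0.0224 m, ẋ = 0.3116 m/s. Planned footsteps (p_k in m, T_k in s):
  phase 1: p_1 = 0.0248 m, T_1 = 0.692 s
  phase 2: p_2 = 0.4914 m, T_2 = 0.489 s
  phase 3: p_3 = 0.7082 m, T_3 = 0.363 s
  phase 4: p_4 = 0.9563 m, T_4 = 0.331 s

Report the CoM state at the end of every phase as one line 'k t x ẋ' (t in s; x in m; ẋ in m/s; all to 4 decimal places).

phase 1: p=0.0248, T=0.692, ωT=2.140840, cosh=4.312070, sinh=4.194514; start (x,ẋ)=(-0.022400, 0.311600) → end (x,ẋ)=(0.243745, 0.731147)
phase 2: p=0.4914, T=0.489, ωT=1.512819, cosh=2.379900, sinh=2.159611; start (x,ẋ)=(0.243745, 0.731147) → end (x,ẋ)=(0.412396, 0.085427)
phase 3: p=0.7082, T=0.363, ωT=1.123013, cosh=1.699701, sinh=1.374402; start (x,ẋ)=(0.412396, 0.085427) → end (x,ẋ)=(0.243374, -1.112553)
phase 4: p=0.9563, T=0.331, ωT=1.024015, cosh=1.571750, sinh=1.212600; start (x,ẋ)=(0.243374, -1.112553) → end (x,ẋ)=(-0.600315, -4.423141)

1 0.6920 0.2437 0.7311
2 1.1810 0.4124 0.0854
3 1.5440 0.2434 -1.1126
4 1.8750 -0.6003 -4.4231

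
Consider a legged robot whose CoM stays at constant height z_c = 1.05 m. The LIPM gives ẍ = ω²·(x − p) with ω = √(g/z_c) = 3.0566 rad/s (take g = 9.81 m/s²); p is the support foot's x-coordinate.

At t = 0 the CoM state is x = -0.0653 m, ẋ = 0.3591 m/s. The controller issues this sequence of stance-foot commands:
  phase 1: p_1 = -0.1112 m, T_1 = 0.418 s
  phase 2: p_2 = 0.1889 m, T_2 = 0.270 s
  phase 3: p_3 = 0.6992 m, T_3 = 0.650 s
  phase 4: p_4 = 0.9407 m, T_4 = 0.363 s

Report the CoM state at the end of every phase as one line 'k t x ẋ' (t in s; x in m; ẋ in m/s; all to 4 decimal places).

phase 1: p=-0.1112, T=0.418, ωT=1.277659, cosh=1.933459, sinh=1.654770; start (x,ẋ)=(-0.065300, 0.359100) → end (x,ẋ)=(0.171954, 0.926466)
phase 2: p=0.1889, T=0.270, ωT=0.825282, cosh=1.360318, sinh=0.922206; start (x,ẋ)=(0.171954, 0.926466) → end (x,ẋ)=(0.445372, 1.212520)
phase 3: p=0.6992, T=0.650, ωT=1.986790, cosh=3.714612, sinh=3.577477; start (x,ẋ)=(0.445372, 1.212520) → end (x,ẋ)=(1.175474, 1.728453)
phase 4: p=0.9407, T=0.363, ωT=1.109546, cosh=1.681345, sinh=1.351636; start (x,ẋ)=(1.175474, 1.728453) → end (x,ẋ)=(2.099762, 3.876072)

1 0.4180 0.1720 0.9265
2 0.6880 0.4454 1.2125
3 1.3380 1.1755 1.7285
4 1.7010 2.0998 3.8761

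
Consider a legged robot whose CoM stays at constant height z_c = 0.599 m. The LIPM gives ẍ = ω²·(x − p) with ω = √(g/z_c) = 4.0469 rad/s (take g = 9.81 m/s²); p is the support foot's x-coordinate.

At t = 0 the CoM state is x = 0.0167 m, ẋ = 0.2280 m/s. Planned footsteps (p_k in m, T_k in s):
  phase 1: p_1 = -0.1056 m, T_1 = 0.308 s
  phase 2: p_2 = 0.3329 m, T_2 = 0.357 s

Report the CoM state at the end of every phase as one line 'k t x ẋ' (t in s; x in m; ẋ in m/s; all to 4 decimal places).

1 0.3080 0.2145 1.2188
2 0.6650 0.6710 1.7688

phase 1: p=-0.1056, T=0.308, ωT=1.246445, cosh=1.882741, sinh=1.595216; start (x,ẋ)=(0.016700, 0.228000) → end (x,ẋ)=(0.214533, 1.218795)
phase 2: p=0.3329, T=0.357, ωT=1.444743, cosh=2.238285, sinh=2.002478; start (x,ẋ)=(0.214533, 1.218795) → end (x,ẋ)=(0.671042, 1.768782)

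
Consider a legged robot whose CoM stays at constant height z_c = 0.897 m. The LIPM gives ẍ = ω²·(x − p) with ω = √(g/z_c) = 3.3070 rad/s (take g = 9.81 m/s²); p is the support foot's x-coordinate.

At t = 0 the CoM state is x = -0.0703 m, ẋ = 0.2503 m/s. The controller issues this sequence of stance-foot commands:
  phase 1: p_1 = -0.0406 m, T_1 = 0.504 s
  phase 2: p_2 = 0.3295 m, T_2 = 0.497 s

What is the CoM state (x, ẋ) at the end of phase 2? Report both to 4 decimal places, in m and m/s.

phase 1: p=-0.0406, T=0.504, ωT=1.666728, cosh=2.741839, sinh=2.552975; start (x,ẋ)=(-0.070300, 0.250300) → end (x,ẋ)=(0.071197, 0.435535)
phase 2: p=0.3295, T=0.497, ωT=1.643579, cosh=2.683470, sinh=2.490183; start (x,ẋ)=(0.071197, 0.435535) → end (x,ẋ)=(-0.035690, -0.958392)

x = -0.0357, ẋ = -0.9584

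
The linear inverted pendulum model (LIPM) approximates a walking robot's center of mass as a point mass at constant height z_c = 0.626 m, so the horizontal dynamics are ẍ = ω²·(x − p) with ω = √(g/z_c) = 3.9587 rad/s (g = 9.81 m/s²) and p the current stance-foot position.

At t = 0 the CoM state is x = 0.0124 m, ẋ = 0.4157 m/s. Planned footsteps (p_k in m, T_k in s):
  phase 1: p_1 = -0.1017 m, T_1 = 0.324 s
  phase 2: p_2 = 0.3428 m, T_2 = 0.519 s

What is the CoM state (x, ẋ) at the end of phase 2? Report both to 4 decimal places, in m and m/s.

x = 1.6630, ẋ = 5.4505

phase 1: p=-0.1017, T=0.324, ωT=1.282619, cosh=1.941691, sinh=1.664380; start (x,ẋ)=(0.012400, 0.415700) → end (x,ẋ)=(0.294622, 1.558941)
phase 2: p=0.3428, T=0.519, ωT=2.054565, cosh=3.965797, sinh=3.837648; start (x,ẋ)=(0.294622, 1.558941) → end (x,ẋ)=(1.663007, 5.450520)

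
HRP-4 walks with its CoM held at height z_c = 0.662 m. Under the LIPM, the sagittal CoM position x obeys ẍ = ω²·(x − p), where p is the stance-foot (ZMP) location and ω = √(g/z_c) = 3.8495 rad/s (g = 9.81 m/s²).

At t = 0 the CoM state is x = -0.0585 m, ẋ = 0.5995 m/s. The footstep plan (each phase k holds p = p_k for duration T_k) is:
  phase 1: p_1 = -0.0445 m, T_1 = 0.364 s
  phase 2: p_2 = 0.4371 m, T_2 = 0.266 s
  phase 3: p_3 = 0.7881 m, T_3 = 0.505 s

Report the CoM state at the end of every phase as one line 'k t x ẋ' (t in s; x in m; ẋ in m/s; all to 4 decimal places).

1 0.3640 0.2223 1.1881
2 0.6300 0.4738 0.8648
3 1.1350 0.4363 -1.0573

phase 1: p=-0.0445, T=0.364, ωT=1.401218, cosh=2.153220, sinh=1.906923; start (x,ẋ)=(-0.058500, 0.599500) → end (x,ẋ)=(0.222329, 1.188085)
phase 2: p=0.4371, T=0.266, ωT=1.023967, cosh=1.571693, sinh=1.212525; start (x,ẋ)=(0.222329, 1.188085) → end (x,ẋ)=(0.473772, 0.864834)
phase 3: p=0.7881, T=0.505, ωT=1.943998, cosh=3.564877, sinh=3.421747; start (x,ẋ)=(0.473772, 0.864834) → end (x,ẋ)=(0.436292, -1.057311)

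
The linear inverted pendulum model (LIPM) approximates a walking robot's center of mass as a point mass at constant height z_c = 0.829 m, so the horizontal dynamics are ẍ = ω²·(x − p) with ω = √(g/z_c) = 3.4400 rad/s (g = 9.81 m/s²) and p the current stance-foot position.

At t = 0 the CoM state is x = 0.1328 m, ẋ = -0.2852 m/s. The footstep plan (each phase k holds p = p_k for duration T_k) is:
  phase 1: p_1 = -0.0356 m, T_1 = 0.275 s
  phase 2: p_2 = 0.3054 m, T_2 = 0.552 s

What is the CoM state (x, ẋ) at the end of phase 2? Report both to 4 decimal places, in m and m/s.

x = -0.1163, ẋ = -1.3252

phase 1: p=-0.0356, T=0.275, ωT=0.946000, cosh=1.481839, sinh=1.093548; start (x,ẋ)=(0.132800, -0.285200) → end (x,ẋ)=(0.123279, 0.210868)
phase 2: p=0.3054, T=0.552, ωT=1.898880, cosh=3.414073, sinh=3.264337; start (x,ẋ)=(0.123279, 0.210868) → end (x,ẋ)=(-0.116275, -1.325178)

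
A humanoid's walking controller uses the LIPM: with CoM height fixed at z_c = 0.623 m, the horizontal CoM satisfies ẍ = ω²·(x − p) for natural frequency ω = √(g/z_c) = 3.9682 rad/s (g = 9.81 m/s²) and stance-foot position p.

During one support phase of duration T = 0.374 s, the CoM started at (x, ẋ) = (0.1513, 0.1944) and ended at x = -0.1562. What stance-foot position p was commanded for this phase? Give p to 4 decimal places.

ωT = 3.9682·0.374 = 1.484107; cosh(ωT) = 2.318864, sinh(ωT) = 2.092159
x(T) = p + (x₀−p)·cosh(ωT) + (ẋ₀/ω)·sinh(ωT) ⇒ p·(1 − cosh) = x(T) − x₀·cosh − (ẋ₀/ω)·sinh
numerator   = -0.1562 − (0.1513)·2.318864 − (0.1944/3.9682)·2.092159 = -0.609538
denominator = 1 − 2.318864 = -1.318864
p = -0.609538 / -1.318864 = 0.4622

p = 0.4622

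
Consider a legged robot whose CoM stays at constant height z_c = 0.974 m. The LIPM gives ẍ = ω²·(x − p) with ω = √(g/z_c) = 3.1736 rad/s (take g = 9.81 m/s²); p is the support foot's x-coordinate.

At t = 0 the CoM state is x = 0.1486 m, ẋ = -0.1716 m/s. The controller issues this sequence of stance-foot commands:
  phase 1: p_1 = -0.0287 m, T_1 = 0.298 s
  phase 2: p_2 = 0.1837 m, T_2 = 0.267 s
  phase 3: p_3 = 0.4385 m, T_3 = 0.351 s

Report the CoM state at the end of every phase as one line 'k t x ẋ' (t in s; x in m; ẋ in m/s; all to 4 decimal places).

phase 1: p=-0.0287, T=0.298, ωT=0.945733, cosh=1.481547, sinh=1.093152; start (x,ẋ)=(0.148600, -0.171600) → end (x,ẋ)=(0.174870, 0.360861)
phase 2: p=0.1837, T=0.267, ωT=0.847351, cosh=1.381003, sinh=0.952455; start (x,ẋ)=(0.174870, 0.360861) → end (x,ẋ)=(0.279807, 0.471660)
phase 3: p=0.4385, T=0.351, ωT=1.113934, cosh=1.687292, sinh=1.359026; start (x,ẋ)=(0.279807, 0.471660) → end (x,ẋ)=(0.372717, 0.111385)

1 0.2980 0.1749 0.3609
2 0.5650 0.2798 0.4717
3 0.9160 0.3727 0.1114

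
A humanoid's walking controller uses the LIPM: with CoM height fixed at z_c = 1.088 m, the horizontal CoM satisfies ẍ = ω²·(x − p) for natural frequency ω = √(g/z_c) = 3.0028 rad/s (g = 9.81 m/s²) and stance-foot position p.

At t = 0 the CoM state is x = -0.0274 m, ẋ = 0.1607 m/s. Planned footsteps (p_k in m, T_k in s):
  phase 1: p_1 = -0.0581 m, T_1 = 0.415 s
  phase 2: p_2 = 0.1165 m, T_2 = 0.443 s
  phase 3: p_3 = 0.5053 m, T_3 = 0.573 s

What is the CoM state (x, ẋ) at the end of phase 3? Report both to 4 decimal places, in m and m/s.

phase 1: p=-0.0581, T=0.415, ωT=1.246162, cosh=1.882290, sinh=1.594683; start (x,ẋ)=(-0.027400, 0.160700) → end (x,ẋ)=(0.085028, 0.449491)
phase 2: p=0.1165, T=0.443, ωT=1.330240, cosh=2.023183, sinh=1.758769; start (x,ẋ)=(0.085028, 0.449491) → end (x,ẋ)=(0.316099, 0.743195)
phase 3: p=0.5053, T=0.573, ωT=1.720604, cosh=2.883431, sinh=2.704473; start (x,ẋ)=(0.316099, 0.743195) → end (x,ẋ)=(0.629110, 0.606450)

x = 0.6291, ẋ = 0.6065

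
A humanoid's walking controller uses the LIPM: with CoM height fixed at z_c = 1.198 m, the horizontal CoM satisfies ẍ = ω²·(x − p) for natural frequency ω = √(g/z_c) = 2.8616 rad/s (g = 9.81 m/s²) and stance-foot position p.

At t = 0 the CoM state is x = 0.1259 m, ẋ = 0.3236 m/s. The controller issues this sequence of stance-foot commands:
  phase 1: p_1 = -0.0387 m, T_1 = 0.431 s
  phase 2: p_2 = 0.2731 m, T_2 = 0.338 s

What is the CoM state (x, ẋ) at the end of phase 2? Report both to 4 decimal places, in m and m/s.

x = 1.0603, ẋ = 2.5756

phase 1: p=-0.0387, T=0.431, ωT=1.233350, cosh=1.862012, sinh=1.570697; start (x,ẋ)=(0.125900, 0.323600) → end (x,ẋ)=(0.445407, 1.342376)
phase 2: p=0.2731, T=0.338, ωT=0.967221, cosh=1.505381, sinh=1.125243; start (x,ẋ)=(0.445407, 1.342376) → end (x,ẋ)=(1.060339, 2.575614)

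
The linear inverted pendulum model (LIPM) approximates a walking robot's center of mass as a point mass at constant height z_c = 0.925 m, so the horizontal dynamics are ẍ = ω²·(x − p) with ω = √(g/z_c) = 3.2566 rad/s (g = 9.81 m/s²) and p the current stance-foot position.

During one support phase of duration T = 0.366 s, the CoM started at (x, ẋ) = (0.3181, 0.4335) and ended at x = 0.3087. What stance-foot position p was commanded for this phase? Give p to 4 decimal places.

p = 0.5791

ωT = 3.2566·0.366 = 1.191916; cosh(ωT) = 1.798512, sinh(ωT) = 1.494872
x(T) = p + (x₀−p)·cosh(ωT) + (ẋ₀/ω)·sinh(ωT) ⇒ p·(1 − cosh) = x(T) − x₀·cosh − (ẋ₀/ω)·sinh
numerator   = 0.3087 − (0.3181)·1.798512 − (0.4335/3.2566)·1.494872 = -0.462395
denominator = 1 − 1.798512 = -0.798512
p = -0.462395 / -0.798512 = 0.5791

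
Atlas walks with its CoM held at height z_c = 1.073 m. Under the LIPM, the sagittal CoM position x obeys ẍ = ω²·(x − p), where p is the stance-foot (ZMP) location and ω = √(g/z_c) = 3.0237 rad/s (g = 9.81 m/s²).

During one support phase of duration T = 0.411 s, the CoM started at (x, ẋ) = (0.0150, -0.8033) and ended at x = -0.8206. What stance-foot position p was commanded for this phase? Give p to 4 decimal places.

p = 0.4868

ωT = 3.0237·0.411 = 1.242741; cosh(ωT) = 1.876845, sinh(ωT) = 1.588253
x(T) = p + (x₀−p)·cosh(ωT) + (ẋ₀/ω)·sinh(ωT) ⇒ p·(1 − cosh) = x(T) − x₀·cosh − (ẋ₀/ω)·sinh
numerator   = -0.8206 − (0.0150)·1.876845 − (-0.8033/3.0237)·1.588253 = -0.426805
denominator = 1 − 1.876845 = -0.876845
p = -0.426805 / -0.876845 = 0.4868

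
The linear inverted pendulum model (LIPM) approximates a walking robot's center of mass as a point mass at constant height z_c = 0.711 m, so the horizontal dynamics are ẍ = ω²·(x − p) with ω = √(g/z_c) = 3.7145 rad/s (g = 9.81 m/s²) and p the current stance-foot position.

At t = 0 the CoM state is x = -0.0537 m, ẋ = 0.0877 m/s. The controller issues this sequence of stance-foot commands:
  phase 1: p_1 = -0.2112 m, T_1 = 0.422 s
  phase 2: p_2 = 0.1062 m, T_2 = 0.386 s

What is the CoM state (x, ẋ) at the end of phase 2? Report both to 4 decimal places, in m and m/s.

phase 1: p=-0.2112, T=0.422, ωT=1.567519, cosh=2.501650, sinh=2.293088; start (x,ẋ)=(-0.053700, 0.087700) → end (x,ẋ)=(0.236950, 1.560928)
phase 2: p=0.1062, T=0.386, ωT=1.433797, cosh=2.216499, sinh=1.978097; start (x,ẋ)=(0.236950, 1.560928) → end (x,ẋ)=(1.227255, 4.420501)

x = 1.2273, ẋ = 4.4205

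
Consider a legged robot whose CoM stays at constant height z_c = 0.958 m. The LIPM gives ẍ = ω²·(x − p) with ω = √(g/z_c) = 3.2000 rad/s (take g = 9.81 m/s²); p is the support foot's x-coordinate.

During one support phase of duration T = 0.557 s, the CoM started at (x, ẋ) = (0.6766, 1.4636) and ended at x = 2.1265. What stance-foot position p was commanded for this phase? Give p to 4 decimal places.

ωT = 3.2000·0.557 = 1.782400; cosh(ωT) = 3.056170, sinh(ωT) = 2.887936
x(T) = p + (x₀−p)·cosh(ωT) + (ẋ₀/ω)·sinh(ωT) ⇒ p·(1 − cosh) = x(T) − x₀·cosh − (ẋ₀/ω)·sinh
numerator   = 2.1265 − (0.6766)·3.056170 − (1.4636/3.2000)·2.887936 = -1.262174
denominator = 1 − 3.056170 = -2.056170
p = -1.262174 / -2.056170 = 0.6138

p = 0.6138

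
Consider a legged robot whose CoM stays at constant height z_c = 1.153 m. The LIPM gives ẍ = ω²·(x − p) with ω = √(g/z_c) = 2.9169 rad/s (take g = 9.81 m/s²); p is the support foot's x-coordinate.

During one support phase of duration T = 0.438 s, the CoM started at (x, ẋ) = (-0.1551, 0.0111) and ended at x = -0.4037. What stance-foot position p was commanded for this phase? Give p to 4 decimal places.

p = 0.1180

ωT = 2.9169·0.438 = 1.277602; cosh(ωT) = 1.933365, sinh(ωT) = 1.654661
x(T) = p + (x₀−p)·cosh(ωT) + (ẋ₀/ω)·sinh(ωT) ⇒ p·(1 − cosh) = x(T) − x₀·cosh − (ẋ₀/ω)·sinh
numerator   = -0.4037 − (-0.1551)·1.933365 − (0.0111/2.9169)·1.654661 = -0.110132
denominator = 1 − 1.933365 = -0.933365
p = -0.110132 / -0.933365 = 0.1180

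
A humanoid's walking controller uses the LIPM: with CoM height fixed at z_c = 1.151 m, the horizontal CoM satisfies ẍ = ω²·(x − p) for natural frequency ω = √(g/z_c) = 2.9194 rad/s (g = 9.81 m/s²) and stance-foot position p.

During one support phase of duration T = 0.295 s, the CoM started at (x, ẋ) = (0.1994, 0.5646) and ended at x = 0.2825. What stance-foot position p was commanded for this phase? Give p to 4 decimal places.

ωT = 2.9194·0.295 = 0.861223; cosh(ωT) = 1.394349, sinh(ωT) = 0.971704
x(T) = p + (x₀−p)·cosh(ωT) + (ẋ₀/ω)·sinh(ωT) ⇒ p·(1 − cosh) = x(T) − x₀·cosh − (ẋ₀/ω)·sinh
numerator   = 0.2825 − (0.1994)·1.394349 − (0.5646/2.9194)·0.971704 = -0.183457
denominator = 1 − 1.394349 = -0.394349
p = -0.183457 / -0.394349 = 0.4652

p = 0.4652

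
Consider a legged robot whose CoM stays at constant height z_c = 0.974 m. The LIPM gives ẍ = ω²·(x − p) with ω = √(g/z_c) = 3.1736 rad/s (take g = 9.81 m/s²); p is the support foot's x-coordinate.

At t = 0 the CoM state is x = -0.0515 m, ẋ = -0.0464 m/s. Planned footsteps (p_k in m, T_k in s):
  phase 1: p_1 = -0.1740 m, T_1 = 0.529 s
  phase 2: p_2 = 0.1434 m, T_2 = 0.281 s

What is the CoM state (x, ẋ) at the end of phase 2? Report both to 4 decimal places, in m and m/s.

x = 0.4016, ẋ = 1.1992

phase 1: p=-0.1740, T=0.529, ωT=1.678834, cosh=2.772948, sinh=2.586357; start (x,ẋ)=(-0.051500, -0.046400) → end (x,ẋ)=(0.127872, 0.876823)
phase 2: p=0.1434, T=0.281, ωT=0.891782, cosh=1.424698, sinh=1.014774; start (x,ẋ)=(0.127872, 0.876823) → end (x,ẋ)=(0.401646, 1.199201)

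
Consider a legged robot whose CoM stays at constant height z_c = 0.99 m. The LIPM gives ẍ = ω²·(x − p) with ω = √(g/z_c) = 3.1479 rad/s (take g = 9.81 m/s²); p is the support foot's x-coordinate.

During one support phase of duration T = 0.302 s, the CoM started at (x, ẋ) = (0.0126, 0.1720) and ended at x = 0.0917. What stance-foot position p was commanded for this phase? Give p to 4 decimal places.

p = -0.0264

ωT = 3.1479·0.302 = 0.950666; cosh(ωT) = 1.486958, sinh(ωT) = 1.100474
x(T) = p + (x₀−p)·cosh(ωT) + (ẋ₀/ω)·sinh(ωT) ⇒ p·(1 − cosh) = x(T) − x₀·cosh − (ẋ₀/ω)·sinh
numerator   = 0.0917 − (0.0126)·1.486958 − (0.1720/3.1479)·1.100474 = 0.012835
denominator = 1 − 1.486958 = -0.486958
p = 0.012835 / -0.486958 = -0.0264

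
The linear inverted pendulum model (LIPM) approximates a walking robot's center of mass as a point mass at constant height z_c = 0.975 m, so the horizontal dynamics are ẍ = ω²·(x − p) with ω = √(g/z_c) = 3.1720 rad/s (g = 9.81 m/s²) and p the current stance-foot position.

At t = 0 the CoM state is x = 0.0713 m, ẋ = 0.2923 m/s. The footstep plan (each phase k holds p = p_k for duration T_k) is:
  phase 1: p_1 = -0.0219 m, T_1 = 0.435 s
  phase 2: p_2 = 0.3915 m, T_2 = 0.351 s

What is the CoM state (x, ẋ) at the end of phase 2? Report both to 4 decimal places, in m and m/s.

x = 0.8157, ẋ = 1.7759

phase 1: p=-0.0219, T=0.435, ωT=1.379820, cosh=2.112905, sinh=1.861281; start (x,ẋ)=(0.071300, 0.292300) → end (x,ẋ)=(0.346540, 1.167853)
phase 2: p=0.3915, T=0.351, ωT=1.113372, cosh=1.686529, sinh=1.358079; start (x,ẋ)=(0.346540, 1.167853) → end (x,ẋ)=(0.815685, 1.775938)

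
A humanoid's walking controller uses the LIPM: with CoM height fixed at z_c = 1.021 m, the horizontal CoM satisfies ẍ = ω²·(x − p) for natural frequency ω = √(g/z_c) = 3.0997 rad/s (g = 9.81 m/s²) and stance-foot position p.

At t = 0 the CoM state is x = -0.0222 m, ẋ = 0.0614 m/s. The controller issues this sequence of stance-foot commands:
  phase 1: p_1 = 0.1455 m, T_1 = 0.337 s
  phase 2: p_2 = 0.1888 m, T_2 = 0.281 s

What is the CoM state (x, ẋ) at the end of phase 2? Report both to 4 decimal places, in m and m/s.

x = -0.3880, ẋ = -1.6461

phase 1: p=0.1455, T=0.337, ωT=1.044599, cosh=1.597046, sinh=1.245213; start (x,ẋ)=(-0.022200, 0.061400) → end (x,ẋ)=(-0.097659, -0.549227)
phase 2: p=0.1888, T=0.281, ωT=0.871016, cosh=1.403931, sinh=0.985405; start (x,ẋ)=(-0.097659, -0.549227) → end (x,ẋ)=(-0.387970, -1.646055)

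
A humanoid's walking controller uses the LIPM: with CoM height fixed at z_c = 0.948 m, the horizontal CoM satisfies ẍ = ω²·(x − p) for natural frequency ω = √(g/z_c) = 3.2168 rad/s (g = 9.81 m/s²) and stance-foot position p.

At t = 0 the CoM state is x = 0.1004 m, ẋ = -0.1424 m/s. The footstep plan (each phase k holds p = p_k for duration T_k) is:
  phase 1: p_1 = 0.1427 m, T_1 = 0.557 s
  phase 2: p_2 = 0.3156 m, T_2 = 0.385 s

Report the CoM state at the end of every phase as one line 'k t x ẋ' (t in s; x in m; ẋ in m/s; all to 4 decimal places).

phase 1: p=0.1427, T=0.557, ωT=1.791758, cosh=3.083328, sinh=2.916661; start (x,ẋ)=(0.100400, -0.142400) → end (x,ẋ)=(-0.116838, -0.835938)
phase 2: p=0.3156, T=0.385, ωT=1.238468, cosh=1.870076, sinh=1.580248; start (x,ẋ)=(-0.116838, -0.835938) → end (x,ẋ)=(-0.903746, -3.761499)

1 0.5570 -0.1168 -0.8359
2 0.9420 -0.9037 -3.7615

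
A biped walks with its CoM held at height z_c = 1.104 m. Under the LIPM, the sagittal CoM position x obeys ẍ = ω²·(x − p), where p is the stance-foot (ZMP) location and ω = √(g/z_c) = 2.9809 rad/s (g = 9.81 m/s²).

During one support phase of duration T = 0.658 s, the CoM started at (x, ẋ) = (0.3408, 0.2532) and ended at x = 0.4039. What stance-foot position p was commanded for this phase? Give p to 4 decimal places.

ωT = 2.9809·0.658 = 1.961432; cosh(ωT) = 3.625079, sinh(ωT) = 3.484423
x(T) = p + (x₀−p)·cosh(ωT) + (ẋ₀/ω)·sinh(ωT) ⇒ p·(1 − cosh) = x(T) − x₀·cosh − (ẋ₀/ω)·sinh
numerator   = 0.4039 − (0.3408)·3.625079 − (0.2532/2.9809)·3.484423 = -1.127497
denominator = 1 − 3.625079 = -2.625079
p = -1.127497 / -2.625079 = 0.4295

p = 0.4295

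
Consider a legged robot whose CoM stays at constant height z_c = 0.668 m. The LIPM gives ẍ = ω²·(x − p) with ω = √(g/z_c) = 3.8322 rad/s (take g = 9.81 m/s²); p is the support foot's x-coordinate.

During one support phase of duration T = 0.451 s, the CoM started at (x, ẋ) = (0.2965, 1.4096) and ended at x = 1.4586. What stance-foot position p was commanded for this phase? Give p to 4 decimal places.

p = 0.2130

ωT = 3.8322·0.451 = 1.728322; cosh(ωT) = 2.904390, sinh(ωT) = 2.726808
x(T) = p + (x₀−p)·cosh(ωT) + (ẋ₀/ω)·sinh(ωT) ⇒ p·(1 − cosh) = x(T) − x₀·cosh − (ẋ₀/ω)·sinh
numerator   = 1.4586 − (0.2965)·2.904390 − (1.4096/3.8322)·2.726808 = -0.405555
denominator = 1 − 2.904390 = -1.904390
p = -0.405555 / -1.904390 = 0.2130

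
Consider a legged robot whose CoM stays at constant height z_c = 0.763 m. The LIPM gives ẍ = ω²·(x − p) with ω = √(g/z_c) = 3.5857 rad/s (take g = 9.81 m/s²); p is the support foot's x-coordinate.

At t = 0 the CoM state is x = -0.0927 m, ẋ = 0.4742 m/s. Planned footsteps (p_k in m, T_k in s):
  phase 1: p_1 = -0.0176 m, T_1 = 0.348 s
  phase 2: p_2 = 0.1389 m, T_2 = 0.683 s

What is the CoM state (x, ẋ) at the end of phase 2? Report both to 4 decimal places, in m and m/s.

x = 0.3758, ẋ = 0.9162

phase 1: p=-0.0176, T=0.348, ωT=1.247824, cosh=1.884942, sinh=1.597813; start (x,ẋ)=(-0.092700, 0.474200) → end (x,ẋ)=(0.052148, 0.463571)
phase 2: p=0.1389, T=0.683, ωT=2.449033, cosh=5.831762, sinh=5.745385; start (x,ẋ)=(0.052148, 0.463571) → end (x,ẋ)=(0.375763, 0.916230)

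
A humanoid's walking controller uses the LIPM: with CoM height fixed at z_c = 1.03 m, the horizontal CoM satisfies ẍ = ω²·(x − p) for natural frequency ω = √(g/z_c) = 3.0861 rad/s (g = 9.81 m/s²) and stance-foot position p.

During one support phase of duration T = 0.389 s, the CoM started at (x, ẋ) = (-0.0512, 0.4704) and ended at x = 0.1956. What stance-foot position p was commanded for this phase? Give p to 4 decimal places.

ωT = 3.0861·0.389 = 1.200493; cosh(ωT) = 1.811400, sinh(ωT) = 1.510354
x(T) = p + (x₀−p)·cosh(ωT) + (ẋ₀/ω)·sinh(ωT) ⇒ p·(1 − cosh) = x(T) − x₀·cosh − (ẋ₀/ω)·sinh
numerator   = 0.1956 − (-0.0512)·1.811400 − (0.4704/3.0861)·1.510354 = 0.058127
denominator = 1 − 1.811400 = -0.811400
p = 0.058127 / -0.811400 = -0.0716

p = -0.0716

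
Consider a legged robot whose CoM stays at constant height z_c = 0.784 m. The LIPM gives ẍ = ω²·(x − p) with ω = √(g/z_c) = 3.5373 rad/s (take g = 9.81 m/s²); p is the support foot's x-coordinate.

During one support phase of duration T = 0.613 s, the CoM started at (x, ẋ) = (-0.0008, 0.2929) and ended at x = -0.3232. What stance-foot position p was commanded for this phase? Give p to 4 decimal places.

ωT = 3.5373·0.613 = 2.168365; cosh(ωT) = 4.429170, sinh(ωT) = 4.314805
x(T) = p + (x₀−p)·cosh(ωT) + (ẋ₀/ω)·sinh(ωT) ⇒ p·(1 − cosh) = x(T) − x₀·cosh − (ẋ₀/ω)·sinh
numerator   = -0.3232 − (-0.0008)·4.429170 − (0.2929/3.5373)·4.314805 = -0.676937
denominator = 1 − 4.429170 = -3.429170
p = -0.676937 / -3.429170 = 0.1974

p = 0.1974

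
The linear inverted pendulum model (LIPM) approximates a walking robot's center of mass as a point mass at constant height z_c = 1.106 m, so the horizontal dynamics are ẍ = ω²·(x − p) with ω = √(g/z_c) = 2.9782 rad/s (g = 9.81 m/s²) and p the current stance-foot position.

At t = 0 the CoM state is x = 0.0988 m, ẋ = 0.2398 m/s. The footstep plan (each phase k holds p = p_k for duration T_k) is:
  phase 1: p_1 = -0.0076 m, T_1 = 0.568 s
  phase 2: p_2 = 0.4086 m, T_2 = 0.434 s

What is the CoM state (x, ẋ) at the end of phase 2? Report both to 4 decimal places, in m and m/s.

x = 1.4419, ẋ = 3.4138

phase 1: p=-0.0076, T=0.568, ωT=1.691618, cosh=2.806238, sinh=2.622017; start (x,ẋ)=(0.098800, 0.239800) → end (x,ẋ)=(0.502104, 1.503802)
phase 2: p=0.4086, T=0.434, ωT=1.292539, cosh=1.958297, sinh=1.683724; start (x,ẋ)=(0.502104, 1.503802) → end (x,ẋ)=(1.441883, 3.413765)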